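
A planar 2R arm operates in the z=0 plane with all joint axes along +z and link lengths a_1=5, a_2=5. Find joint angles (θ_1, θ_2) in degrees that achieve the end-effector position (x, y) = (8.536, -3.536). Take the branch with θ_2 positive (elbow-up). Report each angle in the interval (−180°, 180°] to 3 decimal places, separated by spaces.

cos θ_2 = (85.3666−5²−5²)/(2·5·5) = 0.7073; θ_2 = 44.9818° (elbow-up)
β = atan2(-3.5360,8.5360) = -22.5016°; ψ = atan2(3.5344,8.5367) = 22.4909°
θ_1 = β − ψ = -44.9924°

-44.992 44.982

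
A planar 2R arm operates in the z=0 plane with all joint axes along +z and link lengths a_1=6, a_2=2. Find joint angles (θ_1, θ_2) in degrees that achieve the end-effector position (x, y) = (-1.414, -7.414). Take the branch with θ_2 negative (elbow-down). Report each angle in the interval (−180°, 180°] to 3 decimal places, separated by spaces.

-89.996 -45.013

cos θ_2 = (56.9668−6²−2²)/(2·6·2) = 0.7069; θ_2 = -45.0127° (elbow-down)
β = atan2(-7.4140,-1.4140) = -100.7978°; ψ = atan2(-1.4145,7.4139) = -10.8019°
θ_1 = β − ψ = -89.9959°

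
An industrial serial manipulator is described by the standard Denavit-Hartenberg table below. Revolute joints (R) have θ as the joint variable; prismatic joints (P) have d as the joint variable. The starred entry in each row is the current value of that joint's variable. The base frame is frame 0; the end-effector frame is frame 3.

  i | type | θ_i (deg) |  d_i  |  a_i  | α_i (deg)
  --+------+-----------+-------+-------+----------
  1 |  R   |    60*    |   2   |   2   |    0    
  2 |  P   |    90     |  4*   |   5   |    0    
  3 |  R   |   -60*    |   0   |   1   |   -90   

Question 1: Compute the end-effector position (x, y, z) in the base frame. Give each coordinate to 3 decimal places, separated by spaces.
after link 1: o_1 = (1.0000, 1.7321, 2.0000)
after link 2: o_2 = (-3.3301, 4.2321, 6.0000)
after link 3: o_3 = (-3.3301, 5.2321, 6.0000)

-3.330 5.232 6.000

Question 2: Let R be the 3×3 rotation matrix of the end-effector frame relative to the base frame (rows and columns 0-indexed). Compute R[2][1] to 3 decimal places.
-1.000

End-effector y-axis (col 1 of R) = (-0.0000,0.0000,-1.0000)
R[2][1] = -1.0000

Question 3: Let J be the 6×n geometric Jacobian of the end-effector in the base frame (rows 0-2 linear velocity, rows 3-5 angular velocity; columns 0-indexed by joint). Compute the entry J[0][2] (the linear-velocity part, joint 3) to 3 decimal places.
-1.000

axis z_2 = (0.0000,0.0000,1.0000); lever o_n−o_2 = (0.0000,1.0000,0.0000)
cross product → J_v[:, 2] = (-1.0000,0.0000,0.0000)
J_ω[:, 2] = z_2
entry J[0][2] = -1.0000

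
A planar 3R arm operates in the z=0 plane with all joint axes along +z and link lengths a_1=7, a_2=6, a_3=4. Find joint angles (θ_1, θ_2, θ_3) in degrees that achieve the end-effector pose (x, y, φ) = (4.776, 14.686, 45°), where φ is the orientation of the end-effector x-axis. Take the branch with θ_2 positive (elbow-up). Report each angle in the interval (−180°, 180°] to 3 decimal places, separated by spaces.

wrist centre = target − a_3·(cos φ, sin φ) = (1.9476, 11.8576)
cos θ_2 = (144.3951−7²−6²)/(2·7·6) = 0.7071; θ_2 = 45.0018° (elbow-up)
β = atan2(11.8576,1.9476) = 80.6726°; ψ = atan2(4.2428,11.2425) = 20.6759°
θ_1 = β − ψ = 59.9968°
θ_3 = φ − θ_1 − θ_2 = -59.9986° (wrapped to (-180°,180°])

59.997 45.002 -59.999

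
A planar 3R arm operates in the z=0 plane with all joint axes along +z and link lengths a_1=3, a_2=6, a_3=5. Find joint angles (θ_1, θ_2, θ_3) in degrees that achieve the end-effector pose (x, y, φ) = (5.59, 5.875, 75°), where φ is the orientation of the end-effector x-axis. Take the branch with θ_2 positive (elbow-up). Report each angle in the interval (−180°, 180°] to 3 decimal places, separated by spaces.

-92.639 134.992 32.647

wrist centre = target − a_3·(cos φ, sin φ) = (4.2959, 1.0454)
cos θ_2 = (19.5476−3²−6²)/(2·3·6) = -0.7070; θ_2 = 134.9923° (elbow-up)
β = atan2(1.0454,4.2959) = 13.6766°; ψ = atan2(4.2432,-1.2421) = 106.3157°
θ_1 = β − ψ = -92.6391°
θ_3 = φ − θ_1 − θ_2 = 32.6469° (wrapped to (-180°,180°])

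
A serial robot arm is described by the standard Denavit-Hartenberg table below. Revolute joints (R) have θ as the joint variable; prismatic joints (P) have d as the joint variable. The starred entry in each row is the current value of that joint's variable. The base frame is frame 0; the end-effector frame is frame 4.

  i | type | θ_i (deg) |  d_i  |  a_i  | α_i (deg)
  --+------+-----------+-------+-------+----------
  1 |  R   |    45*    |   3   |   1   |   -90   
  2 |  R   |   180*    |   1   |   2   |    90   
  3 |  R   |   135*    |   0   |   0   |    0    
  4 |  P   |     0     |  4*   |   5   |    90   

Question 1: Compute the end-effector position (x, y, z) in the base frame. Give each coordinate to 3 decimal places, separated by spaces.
after link 1: o_1 = (0.7071, 0.7071, 3.0000)
after link 2: o_2 = (-1.4142, 0.0000, 3.0000)
after link 3: o_3 = (-1.4142, 0.0000, 3.0000)
after link 4: o_4 = (-1.4142, 5.0000, -1.0000)

-1.414 5.000 -1.000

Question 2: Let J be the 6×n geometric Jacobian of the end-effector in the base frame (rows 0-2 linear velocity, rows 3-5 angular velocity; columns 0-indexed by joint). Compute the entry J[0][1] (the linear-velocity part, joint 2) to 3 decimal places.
-2.828

axis z_1 = (-0.7071,0.7071,0.0000); lever o_n−o_1 = (-2.1213,4.2929,-4.0000)
cross product → J_v[:, 1] = (-2.8284,-2.8284,-1.5355)
J_ω[:, 1] = z_1
entry J[0][1] = -2.8284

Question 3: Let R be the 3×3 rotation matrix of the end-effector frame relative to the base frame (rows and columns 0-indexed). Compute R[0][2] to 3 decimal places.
End-effector z-axis (col 2 of R) = (-1.0000,0.0000,-0.0000)
R[0][2] = -1.0000

-1.000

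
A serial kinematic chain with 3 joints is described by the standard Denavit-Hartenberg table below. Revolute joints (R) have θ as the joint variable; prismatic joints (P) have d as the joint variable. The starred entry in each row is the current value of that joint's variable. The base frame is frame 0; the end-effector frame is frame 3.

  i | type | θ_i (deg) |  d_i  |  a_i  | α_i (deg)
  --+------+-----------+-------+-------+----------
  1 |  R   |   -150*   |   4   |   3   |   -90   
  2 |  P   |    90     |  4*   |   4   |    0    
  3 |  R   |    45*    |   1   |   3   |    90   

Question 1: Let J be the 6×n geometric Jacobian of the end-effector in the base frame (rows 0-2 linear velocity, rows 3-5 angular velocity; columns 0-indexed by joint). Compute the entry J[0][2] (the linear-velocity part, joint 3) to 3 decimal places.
1.837

axis z_2 = (0.5000,-0.8660,0.0000); lever o_n−o_2 = (2.3371,0.1946,-2.1213)
cross product → J_v[:, 2] = (1.8371,1.0607,2.1213)
J_ω[:, 2] = z_2
entry J[0][2] = 1.8371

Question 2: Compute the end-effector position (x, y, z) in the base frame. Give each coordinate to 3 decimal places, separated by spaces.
after link 1: o_1 = (-2.5981, -1.5000, 4.0000)
after link 2: o_2 = (-0.5981, -4.9641, 0.0000)
after link 3: o_3 = (1.7390, -4.7695, -2.1213)

1.739 -4.769 -2.121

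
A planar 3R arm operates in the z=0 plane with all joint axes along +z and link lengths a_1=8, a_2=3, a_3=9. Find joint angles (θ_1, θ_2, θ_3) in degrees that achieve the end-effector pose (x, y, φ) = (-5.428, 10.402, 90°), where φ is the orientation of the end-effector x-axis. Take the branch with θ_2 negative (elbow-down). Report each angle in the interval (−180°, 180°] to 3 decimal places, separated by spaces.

wrist centre = target − a_3·(cos φ, sin φ) = (-5.4280, 1.4020)
cos θ_2 = (31.4288−8²−3²)/(2·8·3) = -0.8661; θ_2 = -150.0048° (elbow-down)
β = atan2(1.4020,-5.4280) = 165.5176°; ψ = atan2(-1.4998,5.4018) = -15.5171°
θ_1 = β − ψ = 181.0346°
θ_3 = φ − θ_1 − θ_2 = 58.9701° (wrapped to (-180°,180°])

-178.965 -150.005 58.970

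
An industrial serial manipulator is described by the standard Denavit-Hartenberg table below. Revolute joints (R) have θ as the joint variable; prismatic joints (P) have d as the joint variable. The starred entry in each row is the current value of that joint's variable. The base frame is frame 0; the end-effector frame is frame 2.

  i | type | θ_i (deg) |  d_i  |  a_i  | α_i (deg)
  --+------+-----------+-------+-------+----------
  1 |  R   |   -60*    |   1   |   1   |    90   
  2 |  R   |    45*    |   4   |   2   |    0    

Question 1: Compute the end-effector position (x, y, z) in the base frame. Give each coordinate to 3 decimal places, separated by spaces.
after link 1: o_1 = (0.5000, -0.8660, 1.0000)
after link 2: o_2 = (-2.2570, -4.0908, 2.4142)

-2.257 -4.091 2.414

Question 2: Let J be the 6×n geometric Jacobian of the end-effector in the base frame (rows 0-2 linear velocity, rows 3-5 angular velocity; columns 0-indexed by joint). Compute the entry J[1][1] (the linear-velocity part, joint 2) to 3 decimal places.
axis z_1 = (-0.8660,-0.5000,0.0000); lever o_n−o_1 = (-2.7570,-3.2247,1.4142)
cross product → J_v[:, 1] = (-0.7071,1.2247,1.4142)
J_ω[:, 1] = z_1
entry J[1][1] = 1.2247

1.225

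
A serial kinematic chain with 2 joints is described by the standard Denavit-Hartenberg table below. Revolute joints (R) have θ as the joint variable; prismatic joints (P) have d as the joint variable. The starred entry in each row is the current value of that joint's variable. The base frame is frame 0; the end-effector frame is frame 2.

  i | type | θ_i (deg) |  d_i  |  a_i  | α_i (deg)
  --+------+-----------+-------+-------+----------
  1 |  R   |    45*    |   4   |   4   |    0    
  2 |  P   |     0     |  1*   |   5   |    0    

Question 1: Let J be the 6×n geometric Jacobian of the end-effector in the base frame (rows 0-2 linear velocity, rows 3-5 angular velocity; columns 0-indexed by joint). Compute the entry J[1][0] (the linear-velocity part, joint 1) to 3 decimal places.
6.364

axis z_0 = ẑ; lever o_n−o_0 = (6.3640,6.3640,5.0000)
cross product → J_v[:, 0] = (-6.3640,6.3640,0.0000)
J_ω[:, 0] = z_0
entry J[1][0] = 6.3640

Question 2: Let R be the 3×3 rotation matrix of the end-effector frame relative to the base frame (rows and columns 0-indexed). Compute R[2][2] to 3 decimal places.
1.000

End-effector z-axis (col 2 of R) = (0.0000,0.0000,1.0000)
R[2][2] = 1.0000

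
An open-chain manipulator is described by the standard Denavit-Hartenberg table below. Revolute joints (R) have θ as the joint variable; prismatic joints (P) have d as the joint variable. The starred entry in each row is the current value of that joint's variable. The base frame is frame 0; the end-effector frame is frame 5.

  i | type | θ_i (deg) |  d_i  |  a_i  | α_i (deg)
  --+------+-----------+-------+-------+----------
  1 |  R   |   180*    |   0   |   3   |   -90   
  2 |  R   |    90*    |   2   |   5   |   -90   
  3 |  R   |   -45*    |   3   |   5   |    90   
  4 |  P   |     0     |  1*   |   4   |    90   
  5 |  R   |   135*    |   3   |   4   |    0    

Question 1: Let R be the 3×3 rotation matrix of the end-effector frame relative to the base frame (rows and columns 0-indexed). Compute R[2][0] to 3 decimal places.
End-effector x-axis (col 0 of R) = (0.0000,-0.0000,1.0000)
R[2][0] = 1.0000

1.000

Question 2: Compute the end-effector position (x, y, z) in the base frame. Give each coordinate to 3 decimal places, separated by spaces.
after link 1: o_1 = (-3.0000, 0.0000, 0.0000)
after link 2: o_2 = (-3.0000, -2.0000, -5.0000)
after link 3: o_3 = (-0.0000, -5.5355, -8.5355)
after link 4: o_4 = (-0.0000, -9.0711, -10.6569)
after link 5: o_5 = (-3.0000, -9.0711, -6.6569)

-3.000 -9.071 -6.657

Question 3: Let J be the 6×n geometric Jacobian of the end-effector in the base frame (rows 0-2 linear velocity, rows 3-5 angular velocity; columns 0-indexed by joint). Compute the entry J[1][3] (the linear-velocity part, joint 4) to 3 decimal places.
-0.707

prismatic axis z_3 = (-0.0000,-0.7071,0.7071)
J_v[:, 3] = z_3; J_ω[:, 3] = (0,0,0)
entry J[1][3] = -0.7071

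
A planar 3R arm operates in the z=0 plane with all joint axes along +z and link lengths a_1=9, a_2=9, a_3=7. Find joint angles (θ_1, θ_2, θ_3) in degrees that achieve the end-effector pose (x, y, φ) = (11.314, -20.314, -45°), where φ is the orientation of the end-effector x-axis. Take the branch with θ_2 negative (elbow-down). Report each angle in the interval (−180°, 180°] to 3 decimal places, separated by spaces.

wrist centre = target − a_3·(cos φ, sin φ) = (6.3643, -15.3643)
cos θ_2 = (276.5640−9²−9²)/(2·9·9) = 0.7072; θ_2 = -44.9937° (elbow-down)
β = atan2(-15.3643,6.3643) = -67.4995°; ψ = atan2(-6.3633,15.3647) = -22.4968°
θ_1 = β − ψ = -45.0026°
θ_3 = φ − θ_1 − θ_2 = 44.9963° (wrapped to (-180°,180°])

-45.003 -44.994 44.996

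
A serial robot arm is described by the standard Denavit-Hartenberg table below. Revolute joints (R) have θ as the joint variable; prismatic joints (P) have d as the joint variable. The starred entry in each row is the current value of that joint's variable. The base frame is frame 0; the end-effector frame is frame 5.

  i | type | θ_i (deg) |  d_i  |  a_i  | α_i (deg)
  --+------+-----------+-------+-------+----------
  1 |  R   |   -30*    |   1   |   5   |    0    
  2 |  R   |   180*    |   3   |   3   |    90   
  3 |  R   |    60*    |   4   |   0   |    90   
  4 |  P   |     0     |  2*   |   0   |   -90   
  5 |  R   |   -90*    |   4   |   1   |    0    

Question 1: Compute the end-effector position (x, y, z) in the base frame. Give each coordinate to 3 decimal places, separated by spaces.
3.482 7.227 2.500

after link 1: o_1 = (4.3301, -2.5000, 1.0000)
after link 2: o_2 = (1.7321, -1.0000, 4.0000)
after link 3: o_3 = (3.7321, 2.4641, 4.0000)
after link 4: o_4 = (2.2321, 3.3301, 3.0000)
after link 5: o_5 = (3.4821, 7.2272, 2.5000)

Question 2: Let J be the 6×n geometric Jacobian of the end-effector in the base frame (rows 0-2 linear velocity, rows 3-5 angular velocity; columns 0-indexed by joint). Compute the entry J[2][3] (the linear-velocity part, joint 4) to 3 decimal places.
prismatic axis z_3 = (-0.7500,0.4330,-0.5000)
J_v[:, 3] = z_3; J_ω[:, 3] = (0,0,0)
entry J[2][3] = -0.5000

-0.500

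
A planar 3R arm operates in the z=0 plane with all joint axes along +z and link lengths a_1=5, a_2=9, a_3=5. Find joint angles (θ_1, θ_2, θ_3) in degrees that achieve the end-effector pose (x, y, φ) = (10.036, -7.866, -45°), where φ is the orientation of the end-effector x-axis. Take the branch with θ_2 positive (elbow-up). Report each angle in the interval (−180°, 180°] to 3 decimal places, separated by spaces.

-119.994 119.993 -45.000

wrist centre = target − a_3·(cos φ, sin φ) = (6.5005, -4.3305)
cos θ_2 = (61.0090−5²−9²)/(2·5·9) = -0.4999; θ_2 = 119.9934° (elbow-up)
β = atan2(-4.3305,6.5005) = -33.6707°; ψ = atan2(7.7947,0.5009) = 86.3232°
θ_1 = β − ψ = -119.9938°
θ_3 = φ − θ_1 − θ_2 = -44.9996° (wrapped to (-180°,180°])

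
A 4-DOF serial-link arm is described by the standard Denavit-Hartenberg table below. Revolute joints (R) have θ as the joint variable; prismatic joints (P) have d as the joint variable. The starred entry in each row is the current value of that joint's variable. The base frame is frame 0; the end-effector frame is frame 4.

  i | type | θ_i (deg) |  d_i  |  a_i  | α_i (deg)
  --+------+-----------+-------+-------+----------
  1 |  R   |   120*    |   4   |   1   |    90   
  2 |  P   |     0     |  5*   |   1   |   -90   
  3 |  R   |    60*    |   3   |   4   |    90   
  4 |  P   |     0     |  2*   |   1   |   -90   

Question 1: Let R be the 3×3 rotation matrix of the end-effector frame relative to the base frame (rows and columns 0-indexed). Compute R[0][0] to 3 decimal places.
-1.000

End-effector x-axis (col 0 of R) = (-1.0000,0.0000,0.0000)
R[0][0] = -1.0000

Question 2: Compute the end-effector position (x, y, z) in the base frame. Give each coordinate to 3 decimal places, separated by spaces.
after link 1: o_1 = (-0.5000, 0.8660, 4.0000)
after link 2: o_2 = (3.3301, 4.2321, 4.0000)
after link 3: o_3 = (-0.6699, 4.2321, 7.0000)
after link 4: o_4 = (-1.6699, 6.2321, 7.0000)

-1.670 6.232 7.000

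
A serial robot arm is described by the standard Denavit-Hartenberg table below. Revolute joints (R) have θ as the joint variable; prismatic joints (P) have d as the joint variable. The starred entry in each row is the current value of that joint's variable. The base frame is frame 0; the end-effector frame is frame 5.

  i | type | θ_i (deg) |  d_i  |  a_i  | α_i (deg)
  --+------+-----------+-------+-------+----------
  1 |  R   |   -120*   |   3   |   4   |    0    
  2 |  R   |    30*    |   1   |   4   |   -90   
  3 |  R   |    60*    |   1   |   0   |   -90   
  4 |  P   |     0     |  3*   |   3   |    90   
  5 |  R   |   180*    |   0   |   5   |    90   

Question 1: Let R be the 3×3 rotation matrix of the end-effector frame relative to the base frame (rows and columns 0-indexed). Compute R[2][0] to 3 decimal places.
End-effector x-axis (col 0 of R) = (-0.0000,0.5000,0.8660)
R[2][0] = 0.8660

0.866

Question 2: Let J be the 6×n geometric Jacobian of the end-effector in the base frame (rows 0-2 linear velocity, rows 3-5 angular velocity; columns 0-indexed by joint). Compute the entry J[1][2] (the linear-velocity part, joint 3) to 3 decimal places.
-0.232

axis z_2 = (1.0000,0.0000,0.0000); lever o_n−o_2 = (1.0000,3.5981,0.2321)
cross product → J_v[:, 2] = (-0.0000,-0.2321,3.5981)
J_ω[:, 2] = z_2
entry J[1][2] = -0.2321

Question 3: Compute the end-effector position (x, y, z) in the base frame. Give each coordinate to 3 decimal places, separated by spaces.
-1.000 -3.866 4.232

after link 1: o_1 = (-2.0000, -3.4641, 3.0000)
after link 2: o_2 = (-2.0000, -7.4641, 4.0000)
after link 3: o_3 = (-1.0000, -7.4641, 4.0000)
after link 4: o_4 = (-1.0000, -6.3660, -0.0981)
after link 5: o_5 = (-1.0000, -3.8660, 4.2321)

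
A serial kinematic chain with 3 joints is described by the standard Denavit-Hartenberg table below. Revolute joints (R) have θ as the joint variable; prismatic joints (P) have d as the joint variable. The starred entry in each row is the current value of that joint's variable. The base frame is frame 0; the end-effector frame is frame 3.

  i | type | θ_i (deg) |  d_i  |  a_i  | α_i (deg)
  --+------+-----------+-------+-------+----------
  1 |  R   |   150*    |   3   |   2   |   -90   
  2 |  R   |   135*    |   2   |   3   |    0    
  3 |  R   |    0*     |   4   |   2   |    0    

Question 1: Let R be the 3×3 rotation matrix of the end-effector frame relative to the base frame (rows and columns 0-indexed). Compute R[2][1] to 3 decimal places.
End-effector y-axis (col 1 of R) = (0.6124,-0.3536,0.7071)
R[2][1] = 0.7071

0.707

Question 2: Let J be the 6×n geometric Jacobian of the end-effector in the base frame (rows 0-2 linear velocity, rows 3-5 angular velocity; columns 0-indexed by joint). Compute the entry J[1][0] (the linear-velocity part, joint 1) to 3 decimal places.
-1.670

axis z_0 = ẑ; lever o_n−o_0 = (-1.6702,-5.9639,-0.5355)
cross product → J_v[:, 0] = (5.9639,-1.6702,0.0000)
J_ω[:, 0] = z_0
entry J[1][0] = -1.6702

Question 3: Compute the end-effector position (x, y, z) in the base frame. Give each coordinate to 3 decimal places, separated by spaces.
after link 1: o_1 = (-1.7321, 1.0000, 3.0000)
after link 2: o_2 = (-0.8949, -1.7927, 0.8787)
after link 3: o_3 = (-1.6702, -5.9639, -0.5355)

-1.670 -5.964 -0.536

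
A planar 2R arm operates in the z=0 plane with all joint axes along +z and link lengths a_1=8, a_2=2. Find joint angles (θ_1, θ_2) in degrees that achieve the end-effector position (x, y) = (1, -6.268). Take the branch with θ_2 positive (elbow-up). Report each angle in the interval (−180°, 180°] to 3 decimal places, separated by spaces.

cos θ_2 = (40.2878−8²−2²)/(2·8·2) = -0.8660; θ_2 = 149.9977° (elbow-up)
β = atan2(-6.2680,1.0000) = -80.9354°; ψ = atan2(1.0001,6.2680) = 9.0652°
θ_1 = β − ψ = -90.0006°

-90.001 149.998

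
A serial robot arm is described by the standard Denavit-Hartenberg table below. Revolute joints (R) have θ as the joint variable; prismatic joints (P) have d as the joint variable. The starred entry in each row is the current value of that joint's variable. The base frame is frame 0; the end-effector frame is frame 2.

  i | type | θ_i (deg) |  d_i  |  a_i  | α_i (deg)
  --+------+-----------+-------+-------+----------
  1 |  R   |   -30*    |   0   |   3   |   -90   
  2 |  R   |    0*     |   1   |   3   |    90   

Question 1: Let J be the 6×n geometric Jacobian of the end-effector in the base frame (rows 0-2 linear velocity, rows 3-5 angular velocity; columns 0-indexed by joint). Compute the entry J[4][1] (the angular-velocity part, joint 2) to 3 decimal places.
axis z_1 = (0.5000,0.8660,0.0000); lever o_n−o_1 = (3.0981,-0.6340,0.0000)
cross product → J_v[:, 1] = (0.0000,0.0000,-3.0000)
J_ω[:, 1] = z_1
entry J[4][1] = 0.8660

0.866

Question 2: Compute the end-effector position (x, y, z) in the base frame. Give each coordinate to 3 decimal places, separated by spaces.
5.696 -2.134 0.000

after link 1: o_1 = (2.5981, -1.5000, 0.0000)
after link 2: o_2 = (5.6962, -2.1340, 0.0000)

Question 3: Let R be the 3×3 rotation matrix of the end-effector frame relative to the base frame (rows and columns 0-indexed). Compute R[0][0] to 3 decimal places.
0.866

End-effector x-axis (col 0 of R) = (0.8660,-0.5000,0.0000)
R[0][0] = 0.8660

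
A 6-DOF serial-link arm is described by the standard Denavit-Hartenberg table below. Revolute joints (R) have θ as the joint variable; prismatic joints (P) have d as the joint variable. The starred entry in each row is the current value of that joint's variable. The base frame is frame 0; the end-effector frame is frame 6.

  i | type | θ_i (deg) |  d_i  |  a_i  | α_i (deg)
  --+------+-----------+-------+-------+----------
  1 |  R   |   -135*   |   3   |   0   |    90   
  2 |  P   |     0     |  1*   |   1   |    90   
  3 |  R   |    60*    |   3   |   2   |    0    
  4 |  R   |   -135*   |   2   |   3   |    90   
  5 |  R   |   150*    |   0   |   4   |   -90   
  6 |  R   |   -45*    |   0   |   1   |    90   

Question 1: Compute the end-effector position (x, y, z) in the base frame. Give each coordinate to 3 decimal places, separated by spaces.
-3.272 1.803 -4.354

after link 1: o_1 = (0.0000, 0.0000, 3.0000)
after link 2: o_2 = (-1.4142, -0.0000, 3.0000)
after link 3: o_3 = (-3.3461, 0.5176, 0.0000)
after link 4: o_4 = (-1.8461, -2.0804, -2.0000)
after link 5: o_5 = (-3.5781, 0.9196, -4.0000)
after link 6: o_6 = (-3.2719, 1.8034, -4.3536)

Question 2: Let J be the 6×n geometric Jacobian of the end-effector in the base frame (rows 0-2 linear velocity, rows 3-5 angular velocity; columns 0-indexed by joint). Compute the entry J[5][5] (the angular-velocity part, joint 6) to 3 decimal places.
axis z_5 = (-0.2500,0.4330,0.8660); lever o_n−o_5 = (0.3062,0.8839,-0.3536)
cross product → J_v[:, 5] = (-0.9186,0.1768,-0.3536)
J_ω[:, 5] = z_5
entry J[5][5] = 0.8660

0.866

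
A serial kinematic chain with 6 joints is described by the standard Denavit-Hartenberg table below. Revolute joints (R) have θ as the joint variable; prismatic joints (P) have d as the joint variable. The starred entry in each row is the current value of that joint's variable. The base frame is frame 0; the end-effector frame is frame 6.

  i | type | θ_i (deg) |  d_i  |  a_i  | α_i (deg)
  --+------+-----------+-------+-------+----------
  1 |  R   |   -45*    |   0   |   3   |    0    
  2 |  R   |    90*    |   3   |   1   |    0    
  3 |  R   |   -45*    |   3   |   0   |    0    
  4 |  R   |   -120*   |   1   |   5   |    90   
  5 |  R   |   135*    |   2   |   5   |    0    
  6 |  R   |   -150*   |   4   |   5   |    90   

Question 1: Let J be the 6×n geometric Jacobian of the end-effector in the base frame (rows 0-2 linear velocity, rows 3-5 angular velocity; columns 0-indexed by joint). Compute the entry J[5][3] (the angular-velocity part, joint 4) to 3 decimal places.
1.000

axis z_3 = (0.0000,0.0000,1.0000); lever o_n−o_3 = (-8.3432,-2.4508,3.2414)
cross product → J_v[:, 3] = (2.4508,-8.3432,0.0000)
J_ω[:, 3] = z_3
entry J[5][3] = 1.0000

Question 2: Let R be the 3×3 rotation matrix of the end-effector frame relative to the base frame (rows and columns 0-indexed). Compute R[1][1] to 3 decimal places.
End-effector y-axis (col 1 of R) = (-0.8660,0.5000,0.0000)
R[1][1] = 0.5000

0.500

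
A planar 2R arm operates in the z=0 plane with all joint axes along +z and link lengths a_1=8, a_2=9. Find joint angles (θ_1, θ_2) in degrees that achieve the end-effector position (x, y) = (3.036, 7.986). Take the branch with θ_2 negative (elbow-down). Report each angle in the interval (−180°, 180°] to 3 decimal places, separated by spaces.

135.004 -120.003

cos θ_2 = (72.9935−8²−9²)/(2·8·9) = -0.5000; θ_2 = -120.0030° (elbow-down)
β = atan2(7.9860,3.0360) = 69.1849°; ψ = atan2(-7.7940,3.4996) = -65.8194°
θ_1 = β − ψ = 135.0043°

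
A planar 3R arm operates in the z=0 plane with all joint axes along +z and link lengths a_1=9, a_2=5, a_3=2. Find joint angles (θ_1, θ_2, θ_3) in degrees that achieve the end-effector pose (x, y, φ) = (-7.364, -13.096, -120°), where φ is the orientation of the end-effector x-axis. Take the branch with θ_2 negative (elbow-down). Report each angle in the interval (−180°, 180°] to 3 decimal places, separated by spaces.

-103.499 -45.000 28.499

wrist centre = target − a_3·(cos φ, sin φ) = (-6.3640, -11.3639)
cos θ_2 = (169.6398−9²−5²)/(2·9·5) = 0.7071; θ_2 = -44.9998° (elbow-down)
β = atan2(-11.3639,-6.3640) = -119.2495°; ψ = atan2(-3.5355,12.5355) = -15.7506°
θ_1 = β − ψ = -103.4990°
θ_3 = φ − θ_1 − θ_2 = 28.4988° (wrapped to (-180°,180°])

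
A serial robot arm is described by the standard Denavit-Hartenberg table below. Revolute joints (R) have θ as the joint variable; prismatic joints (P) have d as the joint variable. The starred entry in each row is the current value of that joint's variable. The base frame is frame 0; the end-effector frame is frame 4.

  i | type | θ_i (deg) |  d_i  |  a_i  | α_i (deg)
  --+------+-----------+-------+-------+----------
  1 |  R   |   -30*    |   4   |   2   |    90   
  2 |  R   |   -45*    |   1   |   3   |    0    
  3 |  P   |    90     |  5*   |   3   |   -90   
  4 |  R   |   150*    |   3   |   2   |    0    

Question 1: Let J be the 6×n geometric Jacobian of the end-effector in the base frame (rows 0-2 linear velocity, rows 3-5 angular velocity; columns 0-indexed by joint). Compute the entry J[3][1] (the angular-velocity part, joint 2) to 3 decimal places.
-0.500

axis z_1 = (-0.5000,-0.8660,0.0000); lever o_n−o_1 = (-1.7235,-4.7784,0.8966)
cross product → J_v[:, 1] = (-0.7765,0.4483,0.8966)
J_ω[:, 1] = z_1
entry J[3][1] = -0.5000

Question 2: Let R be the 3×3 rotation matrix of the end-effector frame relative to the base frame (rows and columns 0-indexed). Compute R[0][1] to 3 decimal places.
-0.739

End-effector y-axis (col 1 of R) = (-0.7392,-0.5732,-0.3536)
R[0][1] = -0.7392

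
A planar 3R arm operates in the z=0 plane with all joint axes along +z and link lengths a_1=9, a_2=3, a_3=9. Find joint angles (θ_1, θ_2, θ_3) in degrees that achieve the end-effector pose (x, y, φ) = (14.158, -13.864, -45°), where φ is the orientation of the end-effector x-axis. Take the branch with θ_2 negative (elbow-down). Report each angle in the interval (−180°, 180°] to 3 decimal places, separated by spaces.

wrist centre = target − a_3·(cos φ, sin φ) = (7.7940, -7.5000)
cos θ_2 = (116.9976−9²−3²)/(2·9·3) = 0.5000; θ_2 = -60.0029° (elbow-down)
β = atan2(-7.5000,7.7940) = -43.8987°; ψ = atan2(-2.5982,10.4999) = -13.8984°
θ_1 = β − ψ = -30.0003°
θ_3 = φ − θ_1 − θ_2 = 45.0032° (wrapped to (-180°,180°])

-30.000 -60.003 45.003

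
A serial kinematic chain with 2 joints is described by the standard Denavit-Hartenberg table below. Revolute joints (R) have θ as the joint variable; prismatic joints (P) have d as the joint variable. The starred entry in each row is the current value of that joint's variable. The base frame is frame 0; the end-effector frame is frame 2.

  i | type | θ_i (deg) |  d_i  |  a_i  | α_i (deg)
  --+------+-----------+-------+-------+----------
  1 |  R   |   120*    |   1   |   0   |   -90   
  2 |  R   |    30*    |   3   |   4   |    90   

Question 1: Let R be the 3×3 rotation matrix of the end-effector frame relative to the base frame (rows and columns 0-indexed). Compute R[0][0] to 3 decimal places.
End-effector x-axis (col 0 of R) = (-0.4330,0.7500,-0.5000)
R[0][0] = -0.4330

-0.433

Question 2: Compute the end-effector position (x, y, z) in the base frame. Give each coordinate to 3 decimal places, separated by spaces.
after link 1: o_1 = (0.0000, 0.0000, 1.0000)
after link 2: o_2 = (-4.3301, 1.5000, -1.0000)

-4.330 1.500 -1.000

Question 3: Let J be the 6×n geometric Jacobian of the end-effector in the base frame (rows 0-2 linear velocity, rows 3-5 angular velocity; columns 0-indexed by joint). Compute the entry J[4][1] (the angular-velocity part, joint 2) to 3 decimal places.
-0.500

axis z_1 = (-0.8660,-0.5000,0.0000); lever o_n−o_1 = (-4.3301,1.5000,-2.0000)
cross product → J_v[:, 1] = (1.0000,-1.7321,-3.4641)
J_ω[:, 1] = z_1
entry J[4][1] = -0.5000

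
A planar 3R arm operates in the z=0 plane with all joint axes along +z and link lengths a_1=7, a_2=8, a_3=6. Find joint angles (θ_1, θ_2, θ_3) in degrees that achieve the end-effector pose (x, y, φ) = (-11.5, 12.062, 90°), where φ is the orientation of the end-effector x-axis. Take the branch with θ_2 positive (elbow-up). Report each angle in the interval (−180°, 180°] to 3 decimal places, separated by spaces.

120.000 60.001 -90.001

wrist centre = target − a_3·(cos φ, sin φ) = (-11.5000, 6.0620)
cos θ_2 = (168.9978−7²−8²)/(2·7·8) = 0.5000; θ_2 = 60.0013° (elbow-up)
β = atan2(6.0620,-11.5000) = 152.2049°; ψ = atan2(6.9283,10.9998) = 32.2049°
θ_1 = β − ψ = 120.0000°
θ_3 = φ − θ_1 − θ_2 = -90.0013° (wrapped to (-180°,180°])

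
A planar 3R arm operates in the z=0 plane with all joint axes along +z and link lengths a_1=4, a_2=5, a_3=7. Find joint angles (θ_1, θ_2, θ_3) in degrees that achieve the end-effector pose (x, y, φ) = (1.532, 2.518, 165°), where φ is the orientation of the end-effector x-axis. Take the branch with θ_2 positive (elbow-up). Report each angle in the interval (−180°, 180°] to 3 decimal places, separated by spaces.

-20.272 45.007 140.264

wrist centre = target − a_3·(cos φ, sin φ) = (8.2935, 0.7063)
cos θ_2 = (69.2806−4²−5²)/(2·4·5) = 0.7070; θ_2 = 45.0074° (elbow-up)
β = atan2(0.7063,8.2935) = 4.8675°; ψ = atan2(3.5360,7.5351) = 25.1393°
θ_1 = β − ψ = -20.2717°
θ_3 = φ − θ_1 − θ_2 = 140.2644° (wrapped to (-180°,180°])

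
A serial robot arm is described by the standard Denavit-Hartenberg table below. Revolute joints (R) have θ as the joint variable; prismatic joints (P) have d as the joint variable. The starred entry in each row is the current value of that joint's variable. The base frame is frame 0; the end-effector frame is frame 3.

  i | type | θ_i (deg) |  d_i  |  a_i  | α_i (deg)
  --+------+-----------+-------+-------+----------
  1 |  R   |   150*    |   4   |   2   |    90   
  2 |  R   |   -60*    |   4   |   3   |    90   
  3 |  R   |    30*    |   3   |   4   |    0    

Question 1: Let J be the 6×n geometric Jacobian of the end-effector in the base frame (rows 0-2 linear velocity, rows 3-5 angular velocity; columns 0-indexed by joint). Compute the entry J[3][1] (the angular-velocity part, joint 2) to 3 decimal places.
axis z_1 = (0.5000,0.8660,0.0000); lever o_n−o_1 = (2.4510,5.5131,-7.0981)
cross product → J_v[:, 1] = (-6.1471,3.5490,0.6340)
J_ω[:, 1] = z_1
entry J[3][1] = 0.5000

0.500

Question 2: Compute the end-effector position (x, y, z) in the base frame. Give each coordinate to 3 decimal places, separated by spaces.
after link 1: o_1 = (-1.7321, 1.0000, 4.0000)
after link 2: o_2 = (-1.0311, 5.2141, 1.4019)
after link 3: o_3 = (0.7189, 6.5131, -3.0981)

0.719 6.513 -3.098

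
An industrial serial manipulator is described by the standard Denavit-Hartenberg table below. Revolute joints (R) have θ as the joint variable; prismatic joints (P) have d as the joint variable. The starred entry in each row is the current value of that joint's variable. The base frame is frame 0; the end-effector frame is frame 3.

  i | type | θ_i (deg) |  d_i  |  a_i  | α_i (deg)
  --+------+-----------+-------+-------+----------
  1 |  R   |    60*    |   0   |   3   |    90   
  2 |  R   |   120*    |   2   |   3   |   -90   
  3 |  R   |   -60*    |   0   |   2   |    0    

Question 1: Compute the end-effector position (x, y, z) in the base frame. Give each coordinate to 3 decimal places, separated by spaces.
3.732 -1.000 3.464

after link 1: o_1 = (1.5000, 2.5981, 0.0000)
after link 2: o_2 = (2.4821, 0.2990, 2.5981)
after link 3: o_3 = (3.7321, -1.0000, 3.4641)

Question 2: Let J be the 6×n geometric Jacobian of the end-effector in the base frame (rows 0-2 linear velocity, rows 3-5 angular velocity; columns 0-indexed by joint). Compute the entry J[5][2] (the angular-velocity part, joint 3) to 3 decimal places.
axis z_2 = (-0.4330,-0.7500,-0.5000); lever o_n−o_2 = (1.2500,-1.2990,0.8660)
cross product → J_v[:, 2] = (-1.2990,-0.2500,1.5000)
J_ω[:, 2] = z_2
entry J[5][2] = -0.5000

-0.500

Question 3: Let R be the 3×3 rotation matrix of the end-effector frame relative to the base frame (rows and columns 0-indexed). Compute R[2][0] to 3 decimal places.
End-effector x-axis (col 0 of R) = (0.6250,-0.6495,0.4330)
R[2][0] = 0.4330

0.433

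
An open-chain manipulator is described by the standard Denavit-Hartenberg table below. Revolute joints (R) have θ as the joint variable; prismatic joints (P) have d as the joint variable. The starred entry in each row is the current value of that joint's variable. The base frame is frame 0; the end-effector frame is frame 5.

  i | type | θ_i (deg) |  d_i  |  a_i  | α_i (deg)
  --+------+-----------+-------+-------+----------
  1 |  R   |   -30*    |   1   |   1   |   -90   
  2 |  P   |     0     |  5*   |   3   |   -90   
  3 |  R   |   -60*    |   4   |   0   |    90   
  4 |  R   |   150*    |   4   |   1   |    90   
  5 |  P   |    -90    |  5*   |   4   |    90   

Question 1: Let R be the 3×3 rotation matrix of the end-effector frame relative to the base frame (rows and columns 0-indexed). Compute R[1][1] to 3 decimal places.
End-effector y-axis (col 1 of R) = (0.4330,0.2500,-0.8660)
R[1][1] = 0.2500

0.250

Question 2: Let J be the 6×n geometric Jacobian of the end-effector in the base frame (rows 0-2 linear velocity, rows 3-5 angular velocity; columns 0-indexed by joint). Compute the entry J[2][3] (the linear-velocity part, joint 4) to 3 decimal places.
axis z_3 = (-0.5000,0.8660,0.0000); lever o_n−o_3 = (1.4151,0.8170,-4.8301)
cross product → J_v[:, 3] = (-4.1830,-2.4151,-1.6340)
J_ω[:, 3] = z_3
entry J[2][3] = -1.6340

-1.634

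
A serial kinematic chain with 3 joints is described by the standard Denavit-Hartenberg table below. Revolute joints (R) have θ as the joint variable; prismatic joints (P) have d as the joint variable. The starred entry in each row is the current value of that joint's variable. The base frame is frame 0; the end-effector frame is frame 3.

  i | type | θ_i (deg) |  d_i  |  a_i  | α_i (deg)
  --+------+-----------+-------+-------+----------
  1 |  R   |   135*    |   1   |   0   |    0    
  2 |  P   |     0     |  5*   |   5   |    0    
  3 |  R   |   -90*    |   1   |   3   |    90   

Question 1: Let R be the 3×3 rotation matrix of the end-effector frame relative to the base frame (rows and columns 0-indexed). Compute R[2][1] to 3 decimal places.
End-effector y-axis (col 1 of R) = (-0.0000,0.0000,1.0000)
R[2][1] = 1.0000

1.000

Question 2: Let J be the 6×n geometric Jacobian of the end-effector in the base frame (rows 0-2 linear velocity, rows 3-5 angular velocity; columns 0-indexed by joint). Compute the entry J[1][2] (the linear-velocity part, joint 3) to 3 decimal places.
2.121

axis z_2 = (0.0000,0.0000,1.0000); lever o_n−o_2 = (2.1213,2.1213,1.0000)
cross product → J_v[:, 2] = (-2.1213,2.1213,0.0000)
J_ω[:, 2] = z_2
entry J[1][2] = 2.1213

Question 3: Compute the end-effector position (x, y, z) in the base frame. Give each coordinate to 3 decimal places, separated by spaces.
after link 1: o_1 = (0.0000, 0.0000, 1.0000)
after link 2: o_2 = (-3.5355, 3.5355, 6.0000)
after link 3: o_3 = (-1.4142, 5.6569, 7.0000)

-1.414 5.657 7.000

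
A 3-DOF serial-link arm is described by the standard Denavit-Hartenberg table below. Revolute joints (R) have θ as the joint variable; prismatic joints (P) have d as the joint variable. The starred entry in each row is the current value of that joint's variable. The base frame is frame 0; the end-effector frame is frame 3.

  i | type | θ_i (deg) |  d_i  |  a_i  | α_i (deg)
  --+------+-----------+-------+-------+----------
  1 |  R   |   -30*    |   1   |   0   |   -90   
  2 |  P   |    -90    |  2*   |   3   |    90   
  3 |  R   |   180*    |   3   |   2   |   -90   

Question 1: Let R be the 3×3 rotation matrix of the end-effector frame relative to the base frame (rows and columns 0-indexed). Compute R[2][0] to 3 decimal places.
-1.000

End-effector x-axis (col 0 of R) = (0.0000,0.0000,-1.0000)
R[2][0] = -1.0000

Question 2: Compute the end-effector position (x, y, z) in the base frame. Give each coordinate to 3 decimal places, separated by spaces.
after link 1: o_1 = (0.0000, 0.0000, 1.0000)
after link 2: o_2 = (1.0000, 1.7321, 4.0000)
after link 3: o_3 = (-1.5981, 3.2321, 2.0000)

-1.598 3.232 2.000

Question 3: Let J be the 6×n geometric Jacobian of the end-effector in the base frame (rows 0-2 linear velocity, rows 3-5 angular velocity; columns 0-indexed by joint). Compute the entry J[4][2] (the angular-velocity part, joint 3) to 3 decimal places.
0.500

axis z_2 = (-0.8660,0.5000,0.0000); lever o_n−o_2 = (-2.5981,1.5000,-2.0000)
cross product → J_v[:, 2] = (-1.0000,-1.7321,-0.0000)
J_ω[:, 2] = z_2
entry J[4][2] = 0.5000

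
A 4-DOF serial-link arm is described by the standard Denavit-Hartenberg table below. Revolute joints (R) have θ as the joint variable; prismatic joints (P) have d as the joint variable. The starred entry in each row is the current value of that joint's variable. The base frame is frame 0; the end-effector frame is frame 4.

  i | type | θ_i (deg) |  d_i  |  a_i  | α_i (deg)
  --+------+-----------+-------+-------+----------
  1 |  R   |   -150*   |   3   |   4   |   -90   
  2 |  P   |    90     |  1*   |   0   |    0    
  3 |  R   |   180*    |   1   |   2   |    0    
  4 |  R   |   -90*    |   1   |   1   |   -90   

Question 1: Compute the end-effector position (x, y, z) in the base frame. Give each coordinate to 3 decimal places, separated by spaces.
-1.098 -4.098 5.000

after link 1: o_1 = (-3.4641, -2.0000, 3.0000)
after link 2: o_2 = (-2.9641, -2.8660, 3.0000)
after link 3: o_3 = (-2.4641, -3.7321, 5.0000)
after link 4: o_4 = (-1.0981, -4.0981, 5.0000)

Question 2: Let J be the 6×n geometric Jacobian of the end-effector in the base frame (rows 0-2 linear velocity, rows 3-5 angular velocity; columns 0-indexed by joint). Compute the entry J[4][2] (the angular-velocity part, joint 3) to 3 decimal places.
-0.866

axis z_2 = (0.5000,-0.8660,0.0000); lever o_n−o_2 = (1.8660,-1.2321,2.0000)
cross product → J_v[:, 2] = (-1.7321,-1.0000,1.0000)
J_ω[:, 2] = z_2
entry J[4][2] = -0.8660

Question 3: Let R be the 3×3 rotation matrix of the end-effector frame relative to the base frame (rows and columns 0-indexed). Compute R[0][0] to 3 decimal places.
0.866

End-effector x-axis (col 0 of R) = (0.8660,0.5000,-0.0000)
R[0][0] = 0.8660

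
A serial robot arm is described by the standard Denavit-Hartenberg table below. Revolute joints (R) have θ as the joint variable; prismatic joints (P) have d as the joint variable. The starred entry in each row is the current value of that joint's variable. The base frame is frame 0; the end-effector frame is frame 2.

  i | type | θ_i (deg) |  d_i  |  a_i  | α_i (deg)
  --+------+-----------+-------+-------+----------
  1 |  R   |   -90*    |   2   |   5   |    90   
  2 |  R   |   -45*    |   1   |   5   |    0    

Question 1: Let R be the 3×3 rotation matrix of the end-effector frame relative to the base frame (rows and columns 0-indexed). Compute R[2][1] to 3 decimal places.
0.707

End-effector y-axis (col 1 of R) = (0.0000,-0.7071,0.7071)
R[2][1] = 0.7071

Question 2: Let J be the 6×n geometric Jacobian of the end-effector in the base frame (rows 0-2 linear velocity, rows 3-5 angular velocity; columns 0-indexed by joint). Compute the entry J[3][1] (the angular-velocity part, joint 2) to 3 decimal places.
axis z_1 = (-1.0000,-0.0000,0.0000); lever o_n−o_1 = (-1.0000,-3.5355,-3.5355)
cross product → J_v[:, 1] = (0.0000,-3.5355,3.5355)
J_ω[:, 1] = z_1
entry J[3][1] = -1.0000

-1.000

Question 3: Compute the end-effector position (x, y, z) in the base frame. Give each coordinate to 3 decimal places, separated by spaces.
-1.000 -8.536 -1.536

after link 1: o_1 = (0.0000, -5.0000, 2.0000)
after link 2: o_2 = (-1.0000, -8.5355, -1.5355)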